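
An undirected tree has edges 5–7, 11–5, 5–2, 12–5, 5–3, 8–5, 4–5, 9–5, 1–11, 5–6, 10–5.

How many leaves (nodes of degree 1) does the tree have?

Degree-1 nodes: 1, 2, 3, 4, 6, 7, 8, 9, 10, 12 — 10 of them.

10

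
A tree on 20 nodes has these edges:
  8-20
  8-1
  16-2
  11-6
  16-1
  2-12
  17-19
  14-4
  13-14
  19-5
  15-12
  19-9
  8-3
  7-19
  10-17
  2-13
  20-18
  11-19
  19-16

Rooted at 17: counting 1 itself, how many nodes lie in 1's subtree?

1's subtree: {1, 8, 3, 20, 18}, size 5.

5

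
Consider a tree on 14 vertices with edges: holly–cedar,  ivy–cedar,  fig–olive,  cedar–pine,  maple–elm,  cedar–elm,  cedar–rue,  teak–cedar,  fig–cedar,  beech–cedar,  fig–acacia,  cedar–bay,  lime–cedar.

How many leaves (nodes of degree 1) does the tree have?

11

The leaves are acacia, bay, beech, holly, ivy, lime, maple, olive, pine, rue, teak.
That is 11 leaves.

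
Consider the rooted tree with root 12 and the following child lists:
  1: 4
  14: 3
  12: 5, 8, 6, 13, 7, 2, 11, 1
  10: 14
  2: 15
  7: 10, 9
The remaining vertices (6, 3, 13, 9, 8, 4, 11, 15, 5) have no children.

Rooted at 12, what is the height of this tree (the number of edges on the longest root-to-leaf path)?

A deepest node is 3, reached by 12 – 7 – 10 – 14 – 3.
That path has 4 edges, so the height is 4.

4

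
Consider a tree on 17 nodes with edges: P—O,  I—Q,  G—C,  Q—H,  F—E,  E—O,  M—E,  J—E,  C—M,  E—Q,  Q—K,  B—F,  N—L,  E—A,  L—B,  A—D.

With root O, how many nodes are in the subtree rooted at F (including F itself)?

F's subtree: {F, B, L, N}, size 4.

4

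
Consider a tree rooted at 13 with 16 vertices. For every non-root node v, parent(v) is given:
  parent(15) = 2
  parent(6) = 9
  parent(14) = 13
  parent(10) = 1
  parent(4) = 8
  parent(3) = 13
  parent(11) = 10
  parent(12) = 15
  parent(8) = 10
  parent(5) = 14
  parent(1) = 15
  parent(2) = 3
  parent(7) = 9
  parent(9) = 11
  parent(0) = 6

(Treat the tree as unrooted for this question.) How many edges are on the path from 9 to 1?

The path is 9 - 11 - 10 - 1, which has 3 edges.

3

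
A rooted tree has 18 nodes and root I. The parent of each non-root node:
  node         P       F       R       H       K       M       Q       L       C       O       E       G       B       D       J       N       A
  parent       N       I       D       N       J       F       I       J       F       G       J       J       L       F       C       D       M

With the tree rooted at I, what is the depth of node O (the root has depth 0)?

5

I → F → C → J → G → O — 5 edges.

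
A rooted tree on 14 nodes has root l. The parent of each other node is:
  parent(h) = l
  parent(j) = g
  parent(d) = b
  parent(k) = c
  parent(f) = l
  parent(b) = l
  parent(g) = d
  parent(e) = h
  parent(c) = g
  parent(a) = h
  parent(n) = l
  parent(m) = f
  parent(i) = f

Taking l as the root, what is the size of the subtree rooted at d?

5

Descendants of d (including itself): d, g, j, c, k. That's 5.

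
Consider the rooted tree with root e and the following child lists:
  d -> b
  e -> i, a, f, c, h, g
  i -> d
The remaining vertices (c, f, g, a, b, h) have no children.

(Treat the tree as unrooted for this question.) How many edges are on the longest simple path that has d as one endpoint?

3

A farthest node from d is g (h, f, c, a also at distance 3).
The path d–i–e–g has 3 edges.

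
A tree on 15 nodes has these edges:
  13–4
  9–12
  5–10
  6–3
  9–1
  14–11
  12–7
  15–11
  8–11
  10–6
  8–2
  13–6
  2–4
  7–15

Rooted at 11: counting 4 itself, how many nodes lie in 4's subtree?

6

The subtree rooted at 4 contains: 4, 13, 6, 10, 3, 5 — 6 nodes.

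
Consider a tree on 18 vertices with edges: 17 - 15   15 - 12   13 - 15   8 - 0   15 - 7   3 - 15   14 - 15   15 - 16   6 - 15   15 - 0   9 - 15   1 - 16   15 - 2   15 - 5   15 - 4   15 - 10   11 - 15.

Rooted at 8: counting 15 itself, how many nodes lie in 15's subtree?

16

Descendants of 15 (including itself): 15, 5, 17, 7, 3, 12, 14, 2, 16, 13, 9, 11, 6, 4, 10, 1. That's 16.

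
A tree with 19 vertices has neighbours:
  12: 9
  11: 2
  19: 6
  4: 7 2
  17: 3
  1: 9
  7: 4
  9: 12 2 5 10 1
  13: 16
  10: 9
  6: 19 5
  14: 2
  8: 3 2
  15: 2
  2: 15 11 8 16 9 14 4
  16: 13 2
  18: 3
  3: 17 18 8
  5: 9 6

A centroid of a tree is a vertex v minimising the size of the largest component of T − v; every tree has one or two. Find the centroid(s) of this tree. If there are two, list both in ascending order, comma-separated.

Delete 2: the remaining components have sizes 7, 4, 2, 2, 1, 1, 1. Max 7 ≤ 9, so 2 is a centroid.
No neighbour of 2 does as well, so 2 is the unique centroid.

2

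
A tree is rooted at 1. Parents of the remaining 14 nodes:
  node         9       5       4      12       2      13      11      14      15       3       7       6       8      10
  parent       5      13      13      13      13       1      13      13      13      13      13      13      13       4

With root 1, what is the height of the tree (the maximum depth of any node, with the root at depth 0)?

3

The longest root-to-leaf path is 1 – 13 – 4 – 10 (3 edges).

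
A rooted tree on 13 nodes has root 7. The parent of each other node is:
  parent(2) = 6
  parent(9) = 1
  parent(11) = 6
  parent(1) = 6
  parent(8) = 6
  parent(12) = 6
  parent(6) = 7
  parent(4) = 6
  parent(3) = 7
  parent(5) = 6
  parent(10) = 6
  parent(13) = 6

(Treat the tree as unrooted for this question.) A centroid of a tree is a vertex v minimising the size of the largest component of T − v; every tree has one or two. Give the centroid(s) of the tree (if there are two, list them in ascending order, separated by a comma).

If 6 is removed the pieces have sizes 2, 2, 1, 1, 1, 1, 1, 1, 1, 1, all ≤ ⌊13/2⌋ = 6.
Every other node leaves some component of size > 6, so the centroid is unique.

6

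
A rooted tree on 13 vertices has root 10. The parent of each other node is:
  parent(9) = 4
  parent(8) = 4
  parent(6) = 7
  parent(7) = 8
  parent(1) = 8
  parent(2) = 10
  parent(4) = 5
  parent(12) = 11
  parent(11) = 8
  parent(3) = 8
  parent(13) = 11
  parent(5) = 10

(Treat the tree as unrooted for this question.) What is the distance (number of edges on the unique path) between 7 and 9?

Walking from 7: 7–8–4–9. Length 3.

3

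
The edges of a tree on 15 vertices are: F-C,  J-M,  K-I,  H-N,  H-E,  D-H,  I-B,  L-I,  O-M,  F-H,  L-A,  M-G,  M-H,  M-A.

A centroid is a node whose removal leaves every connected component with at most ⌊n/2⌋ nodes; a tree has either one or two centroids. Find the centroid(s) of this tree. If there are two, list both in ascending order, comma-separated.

M

Delete M: the remaining components have sizes 6, 5, 1, 1, 1. Max 6 ≤ 7, so M is a centroid.
No neighbour of M does as well, so M is the unique centroid.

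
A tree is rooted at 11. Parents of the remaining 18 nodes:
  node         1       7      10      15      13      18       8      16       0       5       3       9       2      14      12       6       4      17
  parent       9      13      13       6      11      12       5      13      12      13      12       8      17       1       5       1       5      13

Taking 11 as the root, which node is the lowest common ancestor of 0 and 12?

12

0's ancestor chain is 0, 12, 5, 13, 11 and 12's is 12, 5, 13, 11; they first meet at 12.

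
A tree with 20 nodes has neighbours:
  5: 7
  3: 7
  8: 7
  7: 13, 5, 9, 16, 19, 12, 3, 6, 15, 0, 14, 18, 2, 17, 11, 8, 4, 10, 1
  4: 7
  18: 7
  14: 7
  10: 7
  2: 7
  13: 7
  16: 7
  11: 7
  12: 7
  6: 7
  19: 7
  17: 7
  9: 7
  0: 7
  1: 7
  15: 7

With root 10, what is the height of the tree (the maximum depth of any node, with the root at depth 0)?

2

A deepest node is 4, reached by 10–7–4.
That path has 2 edges, so the height is 2.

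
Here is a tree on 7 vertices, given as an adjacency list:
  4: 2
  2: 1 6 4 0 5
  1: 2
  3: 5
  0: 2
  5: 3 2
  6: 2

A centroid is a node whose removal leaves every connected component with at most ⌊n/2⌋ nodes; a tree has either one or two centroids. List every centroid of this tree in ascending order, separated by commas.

2

Removing 2 splits the tree into components of sizes 2, 1, 1, 1, 1; the largest is 2 ≤ ⌊7/2⌋ = 3.
No neighbour of 2 does as well, so 2 is the unique centroid.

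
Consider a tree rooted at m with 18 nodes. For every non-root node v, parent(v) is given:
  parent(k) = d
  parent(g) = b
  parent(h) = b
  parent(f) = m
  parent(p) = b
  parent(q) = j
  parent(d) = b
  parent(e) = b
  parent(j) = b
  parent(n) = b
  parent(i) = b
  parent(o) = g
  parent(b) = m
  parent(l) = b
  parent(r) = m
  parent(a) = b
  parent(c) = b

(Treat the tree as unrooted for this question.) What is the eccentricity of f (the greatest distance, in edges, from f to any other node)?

4

The node farthest from f is k (q, o also at distance 4), via f – m – b – d – k — 4 edges.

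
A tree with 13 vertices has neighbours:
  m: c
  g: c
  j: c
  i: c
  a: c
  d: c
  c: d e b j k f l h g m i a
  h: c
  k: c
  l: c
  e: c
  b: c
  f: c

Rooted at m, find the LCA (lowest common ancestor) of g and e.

c

Ancestors of g (toward the root): g, c, m.
Ancestors of e: e, c, m.
The deepest node appearing in both lists is c.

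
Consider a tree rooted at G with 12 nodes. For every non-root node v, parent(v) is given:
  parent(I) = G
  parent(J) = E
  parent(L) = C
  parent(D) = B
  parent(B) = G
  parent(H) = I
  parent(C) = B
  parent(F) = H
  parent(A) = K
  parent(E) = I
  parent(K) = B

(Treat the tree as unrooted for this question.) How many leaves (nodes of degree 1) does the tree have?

The leaves are A, D, F, J, L.
That is 5 leaves.

5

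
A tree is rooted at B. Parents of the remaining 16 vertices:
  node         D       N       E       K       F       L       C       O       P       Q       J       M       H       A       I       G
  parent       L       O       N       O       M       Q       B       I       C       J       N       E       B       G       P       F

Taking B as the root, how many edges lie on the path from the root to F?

8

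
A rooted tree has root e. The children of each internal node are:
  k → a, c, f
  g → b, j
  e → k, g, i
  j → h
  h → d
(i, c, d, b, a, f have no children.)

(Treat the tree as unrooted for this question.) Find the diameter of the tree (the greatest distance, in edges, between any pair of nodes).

BFS from d reaches c last, at distance 6; BFS from c confirms no node is farther.
Path: d–h–j–g–e–k–c.

6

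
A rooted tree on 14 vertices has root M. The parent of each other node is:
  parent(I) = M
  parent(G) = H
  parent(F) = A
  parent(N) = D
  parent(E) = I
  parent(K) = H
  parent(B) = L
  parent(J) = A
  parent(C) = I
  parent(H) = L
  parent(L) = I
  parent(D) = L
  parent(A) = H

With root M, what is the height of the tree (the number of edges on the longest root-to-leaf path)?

5

The longest root-to-leaf path is M-I-L-H-A-F (5 edges).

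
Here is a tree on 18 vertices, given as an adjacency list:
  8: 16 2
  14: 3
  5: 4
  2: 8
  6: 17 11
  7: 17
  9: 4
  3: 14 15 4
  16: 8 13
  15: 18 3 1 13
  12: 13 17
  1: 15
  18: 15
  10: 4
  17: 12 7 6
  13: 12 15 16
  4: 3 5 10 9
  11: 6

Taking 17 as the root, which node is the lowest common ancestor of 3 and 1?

Ancestors of 3 (toward the root): 3, 15, 13, 12, 17.
Ancestors of 1: 1, 15, 13, 12, 17.
The deepest node appearing in both lists is 15.

15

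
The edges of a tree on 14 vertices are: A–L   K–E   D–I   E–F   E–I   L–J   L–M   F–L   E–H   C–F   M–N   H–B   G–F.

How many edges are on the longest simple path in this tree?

A longest path is D – I – E – F – L – M – N, with 6 edges.

6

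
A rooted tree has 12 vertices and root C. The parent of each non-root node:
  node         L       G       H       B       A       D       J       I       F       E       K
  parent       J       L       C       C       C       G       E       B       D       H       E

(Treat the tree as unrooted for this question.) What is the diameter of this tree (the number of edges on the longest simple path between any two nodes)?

9

Starting from F, a farthest node is I at distance 9.
One longest path: F–D–G–L–J–E–H–C–B–I.
So the diameter is 9.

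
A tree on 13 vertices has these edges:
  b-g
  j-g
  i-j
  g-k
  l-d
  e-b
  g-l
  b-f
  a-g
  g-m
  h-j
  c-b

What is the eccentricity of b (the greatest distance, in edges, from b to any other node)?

3

Distances from b peak at 3, attained at h (i, d also at distance 3).
b-g-j-h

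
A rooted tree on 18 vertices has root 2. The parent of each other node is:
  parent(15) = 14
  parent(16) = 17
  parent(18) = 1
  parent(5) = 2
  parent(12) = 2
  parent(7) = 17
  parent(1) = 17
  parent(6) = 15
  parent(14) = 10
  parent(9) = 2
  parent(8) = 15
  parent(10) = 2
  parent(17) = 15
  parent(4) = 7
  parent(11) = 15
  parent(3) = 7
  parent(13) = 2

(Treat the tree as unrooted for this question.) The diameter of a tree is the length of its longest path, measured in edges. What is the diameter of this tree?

A longest path is 18-1-17-15-14-10-2-5, with 7 edges.

7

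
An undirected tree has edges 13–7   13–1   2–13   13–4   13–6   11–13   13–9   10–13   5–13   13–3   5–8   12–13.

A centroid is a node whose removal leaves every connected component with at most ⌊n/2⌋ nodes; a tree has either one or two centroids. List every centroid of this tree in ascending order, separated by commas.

13

Removing 13 splits the tree into components of sizes 2, 1, 1, 1, 1, 1, 1, 1, 1, 1, 1; the largest is 2 ≤ ⌊13/2⌋ = 6.
No neighbour of 13 does as well, so 13 is the unique centroid.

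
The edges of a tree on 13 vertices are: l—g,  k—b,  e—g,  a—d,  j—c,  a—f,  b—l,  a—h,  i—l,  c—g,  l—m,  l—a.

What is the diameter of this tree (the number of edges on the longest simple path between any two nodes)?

5

Starting from j, a farthest node is k at distance 5.
One longest path: j – c – g – l – b – k.
So the diameter is 5.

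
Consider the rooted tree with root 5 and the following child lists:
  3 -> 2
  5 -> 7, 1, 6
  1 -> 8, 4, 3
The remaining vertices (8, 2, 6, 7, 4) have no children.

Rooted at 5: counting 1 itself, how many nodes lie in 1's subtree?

5

The subtree rooted at 1 contains: 1, 3, 4, 8, 2 — 5 nodes.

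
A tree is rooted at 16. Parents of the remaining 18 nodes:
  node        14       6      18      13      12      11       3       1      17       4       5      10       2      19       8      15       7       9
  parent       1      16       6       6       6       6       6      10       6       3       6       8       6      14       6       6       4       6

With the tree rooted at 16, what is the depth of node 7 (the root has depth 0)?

4

Climbing from 7 to the root: 7–4–3–6–16. That's 4 steps.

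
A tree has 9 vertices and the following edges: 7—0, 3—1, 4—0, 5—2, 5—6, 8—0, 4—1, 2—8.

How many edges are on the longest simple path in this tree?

7

A longest path is 3 - 1 - 4 - 0 - 8 - 2 - 5 - 6, with 7 edges.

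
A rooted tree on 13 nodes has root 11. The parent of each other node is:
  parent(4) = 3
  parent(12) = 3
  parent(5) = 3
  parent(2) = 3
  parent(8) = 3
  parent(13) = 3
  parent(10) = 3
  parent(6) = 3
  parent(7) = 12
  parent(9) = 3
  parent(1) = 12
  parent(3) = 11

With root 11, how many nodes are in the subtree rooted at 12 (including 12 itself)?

12's subtree: {12, 1, 7}, size 3.

3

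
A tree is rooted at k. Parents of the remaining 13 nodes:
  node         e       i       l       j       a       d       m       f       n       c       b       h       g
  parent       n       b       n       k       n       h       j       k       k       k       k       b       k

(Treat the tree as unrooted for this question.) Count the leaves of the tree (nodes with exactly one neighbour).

9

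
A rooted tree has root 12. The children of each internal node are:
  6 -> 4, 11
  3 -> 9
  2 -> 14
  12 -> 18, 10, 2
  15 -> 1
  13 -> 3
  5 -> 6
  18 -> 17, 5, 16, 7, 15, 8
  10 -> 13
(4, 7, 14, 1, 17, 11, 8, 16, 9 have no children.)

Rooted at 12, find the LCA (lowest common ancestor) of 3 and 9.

Ancestors of 3 (toward the root): 3, 13, 10, 12.
Ancestors of 9: 9, 3, 13, 10, 12.
The deepest node appearing in both lists is 3.

3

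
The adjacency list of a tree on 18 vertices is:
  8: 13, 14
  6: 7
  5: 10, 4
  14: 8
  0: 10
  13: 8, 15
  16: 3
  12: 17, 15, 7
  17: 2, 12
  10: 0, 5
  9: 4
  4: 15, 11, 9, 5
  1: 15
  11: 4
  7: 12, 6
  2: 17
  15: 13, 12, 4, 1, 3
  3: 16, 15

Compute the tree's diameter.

7

BFS from 0 reaches 6 last, at distance 7; BFS from 6 confirms no node is farther.
Path: 0-10-5-4-15-12-7-6.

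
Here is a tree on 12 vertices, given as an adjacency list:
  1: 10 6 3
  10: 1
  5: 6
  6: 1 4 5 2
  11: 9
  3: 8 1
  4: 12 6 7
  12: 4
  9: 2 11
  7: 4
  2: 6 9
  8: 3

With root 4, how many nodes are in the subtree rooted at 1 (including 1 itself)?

4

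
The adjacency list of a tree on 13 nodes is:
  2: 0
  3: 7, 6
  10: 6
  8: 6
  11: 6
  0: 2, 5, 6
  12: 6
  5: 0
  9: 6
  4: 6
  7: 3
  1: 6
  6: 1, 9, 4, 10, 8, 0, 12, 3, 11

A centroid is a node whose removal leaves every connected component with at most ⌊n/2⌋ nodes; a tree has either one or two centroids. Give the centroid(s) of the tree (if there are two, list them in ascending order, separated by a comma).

6

Removing 6 splits the tree into components of sizes 3, 2, 1, 1, 1, 1, 1, 1, 1; the largest is 3 ≤ ⌊13/2⌋ = 6.
Every other node leaves some component of size > 6, so the centroid is unique.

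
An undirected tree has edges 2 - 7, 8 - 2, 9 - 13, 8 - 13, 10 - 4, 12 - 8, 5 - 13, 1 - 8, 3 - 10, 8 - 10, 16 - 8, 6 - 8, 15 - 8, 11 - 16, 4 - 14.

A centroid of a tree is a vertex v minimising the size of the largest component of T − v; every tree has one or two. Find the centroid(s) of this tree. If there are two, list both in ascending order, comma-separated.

8

Delete 8: the remaining components have sizes 4, 3, 2, 2, 1, 1, 1, 1. Max 4 ≤ 8, so 8 is a centroid.
No neighbour of 8 does as well, so 8 is the unique centroid.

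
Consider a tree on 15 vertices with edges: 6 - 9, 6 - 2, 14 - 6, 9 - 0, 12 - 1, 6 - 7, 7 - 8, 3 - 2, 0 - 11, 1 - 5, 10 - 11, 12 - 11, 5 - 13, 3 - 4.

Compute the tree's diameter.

A longest path is 13 - 5 - 1 - 12 - 11 - 0 - 9 - 6 - 2 - 3 - 4, with 10 edges.

10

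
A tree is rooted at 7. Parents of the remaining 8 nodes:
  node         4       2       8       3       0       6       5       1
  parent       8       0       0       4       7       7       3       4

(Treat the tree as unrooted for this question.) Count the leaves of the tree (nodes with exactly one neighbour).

The leaves are 1, 2, 5, 6.
That is 4 leaves.

4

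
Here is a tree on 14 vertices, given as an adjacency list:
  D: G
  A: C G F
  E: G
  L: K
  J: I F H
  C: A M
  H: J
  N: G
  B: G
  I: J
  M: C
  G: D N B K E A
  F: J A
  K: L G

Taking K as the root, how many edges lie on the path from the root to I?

5

Climbing from I to the root: I – J – F – A – G – K. That's 5 steps.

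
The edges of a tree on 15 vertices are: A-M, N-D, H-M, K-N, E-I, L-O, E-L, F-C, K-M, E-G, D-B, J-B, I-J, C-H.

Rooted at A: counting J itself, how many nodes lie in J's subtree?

6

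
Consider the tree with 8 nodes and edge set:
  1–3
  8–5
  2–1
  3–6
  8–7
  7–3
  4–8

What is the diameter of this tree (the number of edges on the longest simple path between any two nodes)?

5

Starting from 2, a farthest node is 4 at distance 5.
One longest path: 2 - 1 - 3 - 7 - 8 - 4.
So the diameter is 5.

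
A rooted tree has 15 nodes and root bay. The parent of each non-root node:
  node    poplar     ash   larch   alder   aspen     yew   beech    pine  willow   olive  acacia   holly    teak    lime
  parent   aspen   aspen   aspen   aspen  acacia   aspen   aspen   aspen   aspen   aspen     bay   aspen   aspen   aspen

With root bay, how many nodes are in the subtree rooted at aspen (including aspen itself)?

13

aspen's subtree: {aspen, alder, yew, olive, teak, poplar, pine, willow, ash, larch, holly, beech, lime}, size 13.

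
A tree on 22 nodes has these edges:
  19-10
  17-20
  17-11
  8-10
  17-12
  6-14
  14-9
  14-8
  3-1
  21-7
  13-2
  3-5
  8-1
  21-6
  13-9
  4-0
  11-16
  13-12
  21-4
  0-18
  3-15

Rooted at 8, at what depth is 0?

Climbing from 0 to the root: 0–4–21–6–14–8. That's 5 steps.

5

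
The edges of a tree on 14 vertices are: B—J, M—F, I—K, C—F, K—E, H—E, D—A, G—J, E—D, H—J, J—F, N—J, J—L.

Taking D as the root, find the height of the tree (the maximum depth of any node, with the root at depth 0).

5

C sits deepest: D–E–H–J–F–C — 5 edges from the root.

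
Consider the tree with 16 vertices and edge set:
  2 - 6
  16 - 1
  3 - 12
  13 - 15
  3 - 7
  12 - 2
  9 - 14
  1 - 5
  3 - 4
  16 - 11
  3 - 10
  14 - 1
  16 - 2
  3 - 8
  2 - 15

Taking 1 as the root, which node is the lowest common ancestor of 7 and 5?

Path 7→root: 7 3 12 2 16 1; path 5→root: 5 1.
First common node: 1.

1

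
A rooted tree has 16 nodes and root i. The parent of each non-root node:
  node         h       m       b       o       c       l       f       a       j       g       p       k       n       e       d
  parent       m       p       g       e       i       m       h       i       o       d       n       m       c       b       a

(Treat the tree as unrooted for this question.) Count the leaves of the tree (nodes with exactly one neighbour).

4

Degree-1 nodes: f, j, k, l — 4 of them.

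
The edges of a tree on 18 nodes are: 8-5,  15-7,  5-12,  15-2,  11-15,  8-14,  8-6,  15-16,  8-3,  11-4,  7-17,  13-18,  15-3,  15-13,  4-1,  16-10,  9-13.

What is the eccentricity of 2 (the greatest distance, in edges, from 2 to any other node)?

5

Distances from 2 peak at 5, attained at 12.
2 – 15 – 3 – 8 – 5 – 12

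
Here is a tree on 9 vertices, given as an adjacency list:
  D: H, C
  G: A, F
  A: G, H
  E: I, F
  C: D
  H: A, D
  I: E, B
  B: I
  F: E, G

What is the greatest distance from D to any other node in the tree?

The node farthest from D is B, via D–H–A–G–F–E–I–B — 7 edges.

7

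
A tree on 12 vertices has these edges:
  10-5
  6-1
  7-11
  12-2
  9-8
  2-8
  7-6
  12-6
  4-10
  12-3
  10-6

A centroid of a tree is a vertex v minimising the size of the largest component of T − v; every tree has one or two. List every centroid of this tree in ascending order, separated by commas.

6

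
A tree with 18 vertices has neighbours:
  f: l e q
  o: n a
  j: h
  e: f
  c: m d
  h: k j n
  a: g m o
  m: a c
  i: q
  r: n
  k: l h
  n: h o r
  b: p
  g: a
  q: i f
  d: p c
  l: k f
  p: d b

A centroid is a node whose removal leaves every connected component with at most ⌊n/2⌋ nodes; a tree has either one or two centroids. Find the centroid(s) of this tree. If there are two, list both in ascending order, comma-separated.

If n is removed the pieces have sizes 8, 8, 1, all ≤ ⌊18/2⌋ = 9.
Every other node leaves some component of size > 9, so the centroid is unique.

n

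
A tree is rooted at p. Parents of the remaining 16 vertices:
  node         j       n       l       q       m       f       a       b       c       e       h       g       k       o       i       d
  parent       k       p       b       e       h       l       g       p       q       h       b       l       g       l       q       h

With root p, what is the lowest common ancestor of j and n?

Path j→root: j k g l b p; path n→root: n p.
First common node: p.

p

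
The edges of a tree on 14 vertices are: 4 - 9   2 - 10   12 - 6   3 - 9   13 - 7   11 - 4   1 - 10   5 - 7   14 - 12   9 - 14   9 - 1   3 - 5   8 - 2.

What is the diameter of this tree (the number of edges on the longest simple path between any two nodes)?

A longest path is 13-7-5-3-9-1-10-2-8, with 8 edges.

8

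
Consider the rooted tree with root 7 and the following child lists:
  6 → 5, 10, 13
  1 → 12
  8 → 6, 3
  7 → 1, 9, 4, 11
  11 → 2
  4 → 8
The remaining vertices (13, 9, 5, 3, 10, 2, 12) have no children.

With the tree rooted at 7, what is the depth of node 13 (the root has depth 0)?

Path from 7 to 13: 7–4–8–6–13, which has 4 edges.

4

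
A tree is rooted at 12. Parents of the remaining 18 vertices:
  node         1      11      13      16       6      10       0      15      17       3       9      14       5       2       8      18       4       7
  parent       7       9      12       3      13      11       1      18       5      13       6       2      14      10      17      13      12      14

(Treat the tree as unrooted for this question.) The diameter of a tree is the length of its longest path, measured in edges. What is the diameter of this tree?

11

Starting from 0, a farthest node is 16 at distance 11.
One longest path: 0 – 1 – 7 – 14 – 2 – 10 – 11 – 9 – 6 – 13 – 3 – 16.
So the diameter is 11.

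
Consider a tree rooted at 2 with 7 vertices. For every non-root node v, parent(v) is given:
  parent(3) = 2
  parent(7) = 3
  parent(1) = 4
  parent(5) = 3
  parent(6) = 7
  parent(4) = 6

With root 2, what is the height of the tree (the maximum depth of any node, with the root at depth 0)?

A deepest node is 1, reached by 2 – 3 – 7 – 6 – 4 – 1.
That path has 5 edges, so the height is 5.

5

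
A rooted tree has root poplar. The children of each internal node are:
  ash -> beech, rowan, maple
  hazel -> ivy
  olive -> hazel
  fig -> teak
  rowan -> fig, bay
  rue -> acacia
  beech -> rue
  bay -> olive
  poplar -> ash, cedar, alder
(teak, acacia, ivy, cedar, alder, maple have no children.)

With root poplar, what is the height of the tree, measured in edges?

6

A deepest node is ivy, reached by poplar → ash → rowan → bay → olive → hazel → ivy.
That path has 6 edges, so the height is 6.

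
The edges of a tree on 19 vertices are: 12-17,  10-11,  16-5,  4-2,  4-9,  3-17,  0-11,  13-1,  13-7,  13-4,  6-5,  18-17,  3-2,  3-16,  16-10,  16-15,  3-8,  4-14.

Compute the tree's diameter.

8

BFS from 1 reaches 0 last, at distance 8; BFS from 0 confirms no node is farther.
Path: 1 – 13 – 4 – 2 – 3 – 16 – 10 – 11 – 0.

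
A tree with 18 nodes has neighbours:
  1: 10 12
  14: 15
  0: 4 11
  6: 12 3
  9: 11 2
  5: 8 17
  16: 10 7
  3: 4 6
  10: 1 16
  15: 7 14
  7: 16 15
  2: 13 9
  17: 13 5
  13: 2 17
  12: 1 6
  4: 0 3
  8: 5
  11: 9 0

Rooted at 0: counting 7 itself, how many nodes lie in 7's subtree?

3

The subtree rooted at 7 contains: 7, 15, 14 — 3 nodes.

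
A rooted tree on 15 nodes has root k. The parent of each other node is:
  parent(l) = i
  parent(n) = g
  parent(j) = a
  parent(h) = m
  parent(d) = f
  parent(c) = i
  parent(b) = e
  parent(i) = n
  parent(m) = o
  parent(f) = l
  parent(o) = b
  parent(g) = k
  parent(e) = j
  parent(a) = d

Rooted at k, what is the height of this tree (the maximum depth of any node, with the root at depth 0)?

13

The longest root-to-leaf path is k – g – n – i – l – f – d – a – j – e – b – o – m – h (13 edges).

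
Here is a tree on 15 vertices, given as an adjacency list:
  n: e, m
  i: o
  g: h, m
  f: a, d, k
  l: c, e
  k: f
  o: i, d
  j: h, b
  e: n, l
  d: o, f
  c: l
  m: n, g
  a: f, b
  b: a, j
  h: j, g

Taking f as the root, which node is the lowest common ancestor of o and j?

o's ancestor chain is o, d, f and j's is j, b, a, f; they first meet at f.

f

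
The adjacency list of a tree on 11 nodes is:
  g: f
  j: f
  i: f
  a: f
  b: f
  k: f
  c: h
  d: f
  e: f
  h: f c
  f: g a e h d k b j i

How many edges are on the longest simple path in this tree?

Starting from c, a farthest node is g at distance 3.
One longest path: c–h–f–g.
So the diameter is 3.

3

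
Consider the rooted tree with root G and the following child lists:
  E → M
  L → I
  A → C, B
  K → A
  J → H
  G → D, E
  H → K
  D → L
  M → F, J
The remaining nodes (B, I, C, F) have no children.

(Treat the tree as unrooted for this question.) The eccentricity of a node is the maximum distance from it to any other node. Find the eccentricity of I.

A farthest node from I is C (B also at distance 10).
The path I-L-D-G-E-M-J-H-K-A-C has 10 edges.

10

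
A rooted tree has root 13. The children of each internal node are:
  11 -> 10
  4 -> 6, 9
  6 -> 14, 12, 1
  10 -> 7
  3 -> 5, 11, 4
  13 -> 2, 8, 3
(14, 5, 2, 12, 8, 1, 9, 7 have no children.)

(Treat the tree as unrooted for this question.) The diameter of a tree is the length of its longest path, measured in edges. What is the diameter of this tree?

6

A longest path is 7–10–11–3–4–6–1, with 6 edges.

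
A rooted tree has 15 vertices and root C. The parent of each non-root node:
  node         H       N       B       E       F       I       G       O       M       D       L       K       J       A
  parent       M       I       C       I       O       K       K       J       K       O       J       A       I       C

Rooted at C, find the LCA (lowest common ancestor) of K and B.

C

Path K→root: K A C; path B→root: B C.
First common node: C.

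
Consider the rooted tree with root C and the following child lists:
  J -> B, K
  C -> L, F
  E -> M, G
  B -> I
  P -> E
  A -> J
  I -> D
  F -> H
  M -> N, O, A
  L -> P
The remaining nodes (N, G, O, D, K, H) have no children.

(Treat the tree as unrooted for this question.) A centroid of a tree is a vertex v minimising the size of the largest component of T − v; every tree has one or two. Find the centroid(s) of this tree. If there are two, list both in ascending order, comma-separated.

M

Delete M: the remaining components have sizes 7, 6, 1, 1. Max 7 ≤ 8, so M is a centroid.
No neighbour of M does as well, so M is the unique centroid.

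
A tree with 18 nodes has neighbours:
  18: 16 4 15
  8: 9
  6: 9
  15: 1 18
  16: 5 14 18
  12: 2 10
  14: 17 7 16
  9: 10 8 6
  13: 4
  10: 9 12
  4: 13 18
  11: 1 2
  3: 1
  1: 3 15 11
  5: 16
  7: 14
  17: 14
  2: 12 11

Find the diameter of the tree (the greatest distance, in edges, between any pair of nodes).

11

A longest path is 8 - 9 - 10 - 12 - 2 - 11 - 1 - 15 - 18 - 16 - 14 - 7, with 11 edges.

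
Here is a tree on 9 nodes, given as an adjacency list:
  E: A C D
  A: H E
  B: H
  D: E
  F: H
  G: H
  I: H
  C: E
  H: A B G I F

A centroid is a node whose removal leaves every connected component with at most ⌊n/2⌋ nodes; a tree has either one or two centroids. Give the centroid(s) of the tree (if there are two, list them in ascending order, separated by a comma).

Delete H: the remaining components have sizes 4, 1, 1, 1, 1. Max 4 ≤ 4, so H is a centroid.
No neighbour of H does as well, so H is the unique centroid.

H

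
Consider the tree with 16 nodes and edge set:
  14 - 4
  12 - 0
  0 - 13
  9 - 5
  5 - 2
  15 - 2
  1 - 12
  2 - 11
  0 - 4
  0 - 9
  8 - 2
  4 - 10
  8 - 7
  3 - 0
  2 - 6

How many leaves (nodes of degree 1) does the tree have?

9

Exactly 9 nodes have a single neighbour: 1, 3, 6, 7, 10, 11, 13, 14, 15.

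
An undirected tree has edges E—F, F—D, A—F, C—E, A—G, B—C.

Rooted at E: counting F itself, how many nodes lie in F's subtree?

Descendants of F (including itself): F, D, A, G. That's 4.

4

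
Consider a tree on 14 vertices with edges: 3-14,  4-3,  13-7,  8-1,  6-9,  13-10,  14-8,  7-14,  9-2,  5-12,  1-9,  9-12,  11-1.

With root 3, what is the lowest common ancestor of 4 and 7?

4's ancestor chain is 4, 3 and 7's is 7, 14, 3; they first meet at 3.

3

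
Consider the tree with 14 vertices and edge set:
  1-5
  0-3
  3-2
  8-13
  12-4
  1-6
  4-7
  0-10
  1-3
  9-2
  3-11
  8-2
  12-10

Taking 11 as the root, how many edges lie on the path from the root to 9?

3

11 – 3 – 2 – 9 — 3 edges.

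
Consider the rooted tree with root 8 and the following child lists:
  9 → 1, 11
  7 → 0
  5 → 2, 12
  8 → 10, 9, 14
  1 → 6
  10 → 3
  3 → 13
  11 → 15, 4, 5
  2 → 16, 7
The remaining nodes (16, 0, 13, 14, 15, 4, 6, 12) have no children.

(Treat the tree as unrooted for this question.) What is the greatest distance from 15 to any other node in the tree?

A farthest node from 15 is 13.
The path 15–11–9–8–10–3–13 has 6 edges.

6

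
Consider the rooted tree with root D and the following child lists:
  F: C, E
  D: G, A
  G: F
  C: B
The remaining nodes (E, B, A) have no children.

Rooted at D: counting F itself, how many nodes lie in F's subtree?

4

Descendants of F (including itself): F, C, E, B. That's 4.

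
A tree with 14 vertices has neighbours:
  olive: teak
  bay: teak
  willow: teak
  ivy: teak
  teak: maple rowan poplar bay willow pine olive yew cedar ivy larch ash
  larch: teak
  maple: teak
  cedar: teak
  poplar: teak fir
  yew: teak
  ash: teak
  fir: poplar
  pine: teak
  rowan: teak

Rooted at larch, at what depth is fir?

3

Path from larch to fir: larch – teak – poplar – fir, which has 3 edges.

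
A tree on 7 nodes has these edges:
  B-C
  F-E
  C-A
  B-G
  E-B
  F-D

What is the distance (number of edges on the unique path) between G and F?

3

G–B–E–F: 3 edges.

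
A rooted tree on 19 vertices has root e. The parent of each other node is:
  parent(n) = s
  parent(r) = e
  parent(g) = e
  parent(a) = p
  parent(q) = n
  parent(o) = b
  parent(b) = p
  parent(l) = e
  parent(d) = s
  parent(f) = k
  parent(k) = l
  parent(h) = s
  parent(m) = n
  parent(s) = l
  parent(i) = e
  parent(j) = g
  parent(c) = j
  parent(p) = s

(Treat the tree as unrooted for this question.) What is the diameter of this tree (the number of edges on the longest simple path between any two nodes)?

A longest path is c-j-g-e-l-s-p-b-o, with 8 edges.

8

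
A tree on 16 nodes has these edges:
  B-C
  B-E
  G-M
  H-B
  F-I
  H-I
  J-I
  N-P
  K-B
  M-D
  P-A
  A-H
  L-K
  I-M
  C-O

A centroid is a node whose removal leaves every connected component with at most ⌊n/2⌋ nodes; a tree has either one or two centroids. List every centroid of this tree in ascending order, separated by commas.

H

If H is removed the pieces have sizes 6, 6, 3, all ≤ ⌊16/2⌋ = 8.
Every other node leaves some component of size > 8, so the centroid is unique.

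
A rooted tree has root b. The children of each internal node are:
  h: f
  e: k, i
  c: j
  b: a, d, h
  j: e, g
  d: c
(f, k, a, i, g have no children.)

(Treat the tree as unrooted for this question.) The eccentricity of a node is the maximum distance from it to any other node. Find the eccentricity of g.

6

The node farthest from g is f, via g – j – c – d – b – h – f — 6 edges.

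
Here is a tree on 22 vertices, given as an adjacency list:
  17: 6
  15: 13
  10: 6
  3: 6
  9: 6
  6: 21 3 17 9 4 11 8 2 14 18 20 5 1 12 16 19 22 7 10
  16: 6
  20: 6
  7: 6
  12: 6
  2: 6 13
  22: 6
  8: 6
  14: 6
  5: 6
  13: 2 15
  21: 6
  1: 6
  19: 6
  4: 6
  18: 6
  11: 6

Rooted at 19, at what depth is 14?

2

Path from 19 to 14: 19 – 6 – 14, which has 2 edges.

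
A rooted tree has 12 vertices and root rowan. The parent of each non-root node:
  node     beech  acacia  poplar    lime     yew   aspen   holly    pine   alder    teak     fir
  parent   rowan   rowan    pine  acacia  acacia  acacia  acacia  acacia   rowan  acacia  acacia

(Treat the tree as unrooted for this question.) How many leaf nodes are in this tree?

Degree-1 nodes: alder, aspen, beech, fir, holly, lime, poplar, teak, yew — 9 of them.

9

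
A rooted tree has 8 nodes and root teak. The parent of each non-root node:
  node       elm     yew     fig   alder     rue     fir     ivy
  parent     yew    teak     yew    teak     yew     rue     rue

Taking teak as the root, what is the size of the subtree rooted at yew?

yew's subtree: {yew, fig, elm, rue, fir, ivy}, size 6.

6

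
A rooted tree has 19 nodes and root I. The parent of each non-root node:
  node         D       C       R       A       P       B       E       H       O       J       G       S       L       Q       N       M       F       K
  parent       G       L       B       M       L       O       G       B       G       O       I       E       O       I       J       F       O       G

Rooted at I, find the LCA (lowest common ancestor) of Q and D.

I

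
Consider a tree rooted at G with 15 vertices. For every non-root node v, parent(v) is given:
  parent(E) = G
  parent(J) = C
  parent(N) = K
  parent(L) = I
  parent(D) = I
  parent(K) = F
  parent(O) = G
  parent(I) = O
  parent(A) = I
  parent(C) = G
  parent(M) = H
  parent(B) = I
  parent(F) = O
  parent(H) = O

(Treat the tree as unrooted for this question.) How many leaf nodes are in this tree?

Degree-1 nodes: A, B, D, E, J, L, M, N — 8 of them.

8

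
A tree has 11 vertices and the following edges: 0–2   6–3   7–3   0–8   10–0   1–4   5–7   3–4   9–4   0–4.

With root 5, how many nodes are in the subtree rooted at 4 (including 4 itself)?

The subtree rooted at 4 contains: 4, 0, 9, 1, 10, 2, 8 — 7 nodes.

7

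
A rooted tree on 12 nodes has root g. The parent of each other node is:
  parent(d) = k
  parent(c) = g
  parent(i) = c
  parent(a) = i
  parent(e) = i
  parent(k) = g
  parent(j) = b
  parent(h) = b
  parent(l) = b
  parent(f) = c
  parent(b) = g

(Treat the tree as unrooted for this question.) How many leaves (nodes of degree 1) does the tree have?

Exactly 7 nodes have a single neighbour: a, d, e, f, h, j, l.

7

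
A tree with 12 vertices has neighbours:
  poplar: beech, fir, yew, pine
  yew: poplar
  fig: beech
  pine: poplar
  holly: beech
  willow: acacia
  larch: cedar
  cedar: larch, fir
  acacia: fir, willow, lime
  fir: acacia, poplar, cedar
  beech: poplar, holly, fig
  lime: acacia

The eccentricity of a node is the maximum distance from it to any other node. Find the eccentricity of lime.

The node farthest from lime is holly (fig also at distance 5), via lime–acacia–fir–poplar–beech–holly — 5 edges.

5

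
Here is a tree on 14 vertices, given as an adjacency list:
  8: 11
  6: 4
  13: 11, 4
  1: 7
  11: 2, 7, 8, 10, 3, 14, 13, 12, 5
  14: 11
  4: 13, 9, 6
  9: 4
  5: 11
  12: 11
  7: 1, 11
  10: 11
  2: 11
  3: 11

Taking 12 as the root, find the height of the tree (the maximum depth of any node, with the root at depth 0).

A deepest node is 6, reached by 12–11–13–4–6.
That path has 4 edges, so the height is 4.

4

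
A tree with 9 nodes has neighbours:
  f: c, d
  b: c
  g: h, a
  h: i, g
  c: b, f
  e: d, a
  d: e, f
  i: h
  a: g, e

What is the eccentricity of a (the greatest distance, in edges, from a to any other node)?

5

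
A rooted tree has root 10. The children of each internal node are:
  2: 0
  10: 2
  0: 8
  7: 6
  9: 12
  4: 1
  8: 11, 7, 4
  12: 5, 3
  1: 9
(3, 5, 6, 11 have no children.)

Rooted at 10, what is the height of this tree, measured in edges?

The longest root-to-leaf path is 10-2-0-8-4-1-9-12-5 (8 edges).

8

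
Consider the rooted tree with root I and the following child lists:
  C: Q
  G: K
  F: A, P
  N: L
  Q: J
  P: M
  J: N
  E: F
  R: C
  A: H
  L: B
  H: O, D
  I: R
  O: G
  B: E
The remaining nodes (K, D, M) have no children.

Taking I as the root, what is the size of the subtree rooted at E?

The subtree rooted at E contains: E, F, A, P, H, M, O, D, G, K — 10 nodes.

10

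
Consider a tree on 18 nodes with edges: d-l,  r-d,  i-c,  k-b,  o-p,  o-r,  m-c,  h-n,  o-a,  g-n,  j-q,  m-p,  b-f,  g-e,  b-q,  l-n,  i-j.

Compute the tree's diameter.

14

BFS from f reaches e last, at distance 14; BFS from e confirms no node is farther.
Path: f – b – q – j – i – c – m – p – o – r – d – l – n – g – e.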